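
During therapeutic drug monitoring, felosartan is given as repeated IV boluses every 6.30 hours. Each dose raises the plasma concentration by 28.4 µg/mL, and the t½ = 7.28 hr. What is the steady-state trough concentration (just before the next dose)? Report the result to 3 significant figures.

k = ln 2 / 7.28 = 0.09521 hr⁻¹
Fraction remaining after one interval: e^(−kτ) = e^(−0.09521 × 6.30) = 0.5489
R = 1 / (1 − 0.5489) = 2.217
Css,max = 28.4 × 2.217 = 62.96 µg/mL
Css,min = Css,max × e^(−kτ) = 62.96 × 0.5489 ≈ 34.6 µg/mL

34.6 µg/mL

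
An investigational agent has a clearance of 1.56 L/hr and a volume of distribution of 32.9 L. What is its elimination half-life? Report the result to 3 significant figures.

14.6 hours

k = CL / V = 1.56 / 32.9 = 0.04742 hr⁻¹
t½ = ln 2 / k = ln 2 / 0.04742 ≈ 14.6 hours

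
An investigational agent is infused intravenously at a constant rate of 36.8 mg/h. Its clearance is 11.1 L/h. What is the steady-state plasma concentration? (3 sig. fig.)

3.32 µg/mL

Css = infusion rate / CL = 36.8 / 11.1 ≈ 3.32 µg/mL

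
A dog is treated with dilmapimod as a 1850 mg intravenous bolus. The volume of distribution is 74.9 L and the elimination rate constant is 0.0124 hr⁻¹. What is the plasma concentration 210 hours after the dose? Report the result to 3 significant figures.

C₀ = dose / V = 1850 / 74.9 = 24.70 mg/L
C(t) = C₀ e^(−kt) = 24.70 × e^(−0.01240 × 210) = 24.70 × e^(−2.604) = 24.70 × 0.07398 ≈ 1.83 mg/L

1.83 mg/L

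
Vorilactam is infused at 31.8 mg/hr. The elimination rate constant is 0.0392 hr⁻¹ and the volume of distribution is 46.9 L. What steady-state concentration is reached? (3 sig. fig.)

17.3 mg/L

CL = k · V = 0.0392 × 46.9 = 1.838 L/hr
Css = rate / CL = 31.8 / 1.838 ≈ 17.3 mg/L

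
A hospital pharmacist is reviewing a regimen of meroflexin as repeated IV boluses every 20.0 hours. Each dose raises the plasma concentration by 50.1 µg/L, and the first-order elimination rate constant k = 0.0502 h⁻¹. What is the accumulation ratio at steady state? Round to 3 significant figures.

Fraction remaining after one interval: e^(−kτ) = e^(−0.05020 × 20.0) = 0.3664
R = 1 / (1 − 0.3664) = 1 / 0.6336 ≈ 1.58

1.58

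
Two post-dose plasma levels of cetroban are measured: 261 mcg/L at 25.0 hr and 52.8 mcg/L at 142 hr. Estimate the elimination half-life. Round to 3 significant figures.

50.7 hours

k = ln(C₁/C₂) / (t₂ − t₁) = ln(261/52.8) / (142 − 25.0)
  = 1.598 / 117.0 = 0.01366 hr⁻¹
t½ = ln 2 / k = ln 2 / 0.01366 ≈ 50.7 hours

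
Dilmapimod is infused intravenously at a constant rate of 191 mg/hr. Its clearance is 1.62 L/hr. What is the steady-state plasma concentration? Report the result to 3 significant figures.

Css = infusion rate / CL = 191 / 1.62 ≈ 118 µg/mL

118 µg/mL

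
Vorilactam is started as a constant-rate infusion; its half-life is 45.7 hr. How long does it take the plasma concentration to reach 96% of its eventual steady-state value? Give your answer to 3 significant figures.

k = ln 2 / 45.7 = 0.01517 hr⁻¹
f = 1 − e^(−kt)  ⇒  t = −ln(1 − f) / k
t = −ln(1 − 0.96) / 0.01517 = 3.219 / 0.01517 ≈ 212 hours

212 hours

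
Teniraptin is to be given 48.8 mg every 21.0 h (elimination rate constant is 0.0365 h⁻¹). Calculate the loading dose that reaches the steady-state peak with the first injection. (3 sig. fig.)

Accumulation ratio R = 1 / (1 − e^(−kτ)) = 1 / (1 − e^(−0.03650×21.0)) = 1 / (1 − 0.4646) = 1.868
Loading dose = maintenance dose × R = 48.8 × 1.868 ≈ 91.2 mg

91.2 mg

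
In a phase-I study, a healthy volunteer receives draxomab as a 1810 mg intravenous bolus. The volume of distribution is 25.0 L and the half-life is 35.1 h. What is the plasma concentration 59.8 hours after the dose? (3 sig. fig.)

C₀ = dose / V = 1810 / 25.0 = 72.40 µg/mL
k = ln 2 / 35.1 = 0.01975 h⁻¹
C(t) = C₀ e^(−kt) = 72.40 × e^(−0.01975 × 59.8) = 72.40 × e^(−1.181) = 72.40 × 0.3070 ≈ 22.2 µg/mL

22.2 µg/mL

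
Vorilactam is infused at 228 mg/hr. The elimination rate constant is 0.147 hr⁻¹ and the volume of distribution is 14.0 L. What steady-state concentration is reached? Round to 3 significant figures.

CL = k · V = 0.147 × 14.0 = 2.058 L/hr
Css = rate / CL = 228 / 2.058 ≈ 111 mg/L

111 mg/L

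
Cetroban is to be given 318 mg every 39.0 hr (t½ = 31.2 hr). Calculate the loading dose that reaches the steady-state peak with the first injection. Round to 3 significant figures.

k = ln 2 / 31.2 = 0.02222 hr⁻¹
Accumulation ratio R = 1 / (1 − e^(−kτ)) = 1 / (1 − e^(−0.02222×39.0)) = 1 / (1 − 0.4204) = 1.725
Loading dose = maintenance dose × R = 318 × 1.725 ≈ 549 mg

549 mg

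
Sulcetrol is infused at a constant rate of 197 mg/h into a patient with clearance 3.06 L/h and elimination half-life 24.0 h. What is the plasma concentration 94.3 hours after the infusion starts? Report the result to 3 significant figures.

Css = rate / CL = 197 / 3.06 = 64.38 µg/mL
k = ln 2 / 24.0 = 0.02888 h⁻¹
C(t) = Css (1 − e^(−kt)) = 64.38 × (1 − e^(−2.723)) = 64.38 × 0.9344 ≈ 60.2 µg/mL

60.2 µg/mL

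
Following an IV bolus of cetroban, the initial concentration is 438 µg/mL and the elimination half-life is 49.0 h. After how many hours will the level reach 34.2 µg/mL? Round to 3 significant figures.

180 hours

k = ln 2 / 49.0 = 0.01415 h⁻¹
C(t) = C₀ e^(−kt)  ⇒  t = ln(C₀/C) / k
t = ln(438/34.2) / 0.01415 = 2.550 / 0.01415 ≈ 180 hours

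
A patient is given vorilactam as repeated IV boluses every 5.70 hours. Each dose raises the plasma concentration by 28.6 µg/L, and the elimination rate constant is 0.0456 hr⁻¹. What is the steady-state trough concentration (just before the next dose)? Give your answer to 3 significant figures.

96.4 µg/L

Fraction remaining after one interval: e^(−kτ) = e^(−0.04560 × 5.70) = 0.7711
R = 1 / (1 − 0.7711) = 4.369
Css,max = 28.6 × 4.369 = 125.0 µg/L
Css,min = Css,max × e^(−kτ) = 125.0 × 0.7711 ≈ 96.4 µg/L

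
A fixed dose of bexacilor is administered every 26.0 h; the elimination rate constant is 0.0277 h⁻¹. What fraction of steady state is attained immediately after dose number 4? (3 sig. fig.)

f_n = 1 − e^(−nkτ) = 1 − e^(−4 × 0.02770 × 26.0) = 1 − e^(−2.881) = 1 − 0.05609 ≈ 0.944

0.944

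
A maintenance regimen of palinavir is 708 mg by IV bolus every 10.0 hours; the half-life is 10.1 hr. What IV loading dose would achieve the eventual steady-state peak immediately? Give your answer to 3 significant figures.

k = ln 2 / 10.1 = 0.06863 hr⁻¹
Accumulation ratio R = 1 / (1 − e^(−kτ)) = 1 / (1 − e^(−0.06863×10.0)) = 1 / (1 − 0.5034) = 2.014
Loading dose = maintenance dose × R = 708 × 2.014 ≈ 1430 mg

1430 mg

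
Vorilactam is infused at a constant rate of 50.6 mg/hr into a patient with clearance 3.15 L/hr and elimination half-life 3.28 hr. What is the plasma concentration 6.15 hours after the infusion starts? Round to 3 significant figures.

11.7 mg/L

Css = rate / CL = 50.6 / 3.15 = 16.06 mg/L
k = ln 2 / 3.28 = 0.2113 hr⁻¹
C(t) = Css (1 − e^(−kt)) = 16.06 × (1 − e^(−1.300)) = 16.06 × 0.7274 ≈ 11.7 mg/L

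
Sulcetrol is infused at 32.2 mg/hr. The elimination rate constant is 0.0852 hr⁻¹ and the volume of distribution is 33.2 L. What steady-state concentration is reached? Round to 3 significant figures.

CL = k · V = 0.0852 × 33.2 = 2.829 L/hr
Css = rate / CL = 32.2 / 2.829 ≈ 11.4 µg/mL

11.4 µg/mL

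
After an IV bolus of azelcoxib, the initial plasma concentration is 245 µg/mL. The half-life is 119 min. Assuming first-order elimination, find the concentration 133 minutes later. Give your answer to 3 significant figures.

k = ln 2 / 119 = 0.005825 min⁻¹
133 min is 1.118 half-lives, so C = 245 × (1/2)^1.118 = 245 × 0.4608 ≈ 113 µg/mL

113 µg/mL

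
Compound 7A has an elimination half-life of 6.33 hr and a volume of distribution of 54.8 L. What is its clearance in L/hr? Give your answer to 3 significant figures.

6.00 L/hr

k = ln 2 / t½ = ln 2 / 6.33 = 0.1095 hr⁻¹
CL = k · V = 0.1095 × 54.8 ≈ 6.00 L/hr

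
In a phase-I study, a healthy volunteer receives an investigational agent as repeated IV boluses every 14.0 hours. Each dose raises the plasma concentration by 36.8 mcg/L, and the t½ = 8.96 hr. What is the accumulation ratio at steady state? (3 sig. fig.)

1.51

k = ln 2 / 8.96 = 0.07736 hr⁻¹
Fraction remaining after one interval: e^(−kτ) = e^(−0.07736 × 14.0) = 0.3386
R = 1 / (1 − 0.3386) = 1 / 0.6614 ≈ 1.51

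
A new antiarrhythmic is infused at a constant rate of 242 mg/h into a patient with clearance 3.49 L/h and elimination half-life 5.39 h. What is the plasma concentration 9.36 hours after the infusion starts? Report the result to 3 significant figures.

48.5 mg/L

Css = rate / CL = 242 / 3.49 = 69.34 mg/L
k = ln 2 / 5.39 = 0.1286 h⁻¹
C(t) = Css (1 − e^(−kt)) = 69.34 × (1 − e^(−1.204)) = 69.34 × 0.6999 ≈ 48.5 mg/L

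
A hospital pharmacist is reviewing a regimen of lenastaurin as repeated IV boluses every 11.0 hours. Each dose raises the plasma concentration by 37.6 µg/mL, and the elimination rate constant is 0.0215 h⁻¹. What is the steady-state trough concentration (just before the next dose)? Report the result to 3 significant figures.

141 µg/mL

Fraction remaining after one interval: e^(−kτ) = e^(−0.02150 × 11.0) = 0.7894
R = 1 / (1 − 0.7894) = 4.748
Css,max = 37.6 × 4.748 = 178.5 µg/mL
Css,min = Css,max × e^(−kτ) = 178.5 × 0.7894 ≈ 141 µg/mL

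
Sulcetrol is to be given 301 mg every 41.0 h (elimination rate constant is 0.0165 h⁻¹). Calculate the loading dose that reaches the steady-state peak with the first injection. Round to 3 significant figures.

612 mg

Accumulation ratio R = 1 / (1 − e^(−kτ)) = 1 / (1 − e^(−0.01650×41.0)) = 1 / (1 − 0.5084) = 2.034
Loading dose = maintenance dose × R = 301 × 2.034 ≈ 612 mg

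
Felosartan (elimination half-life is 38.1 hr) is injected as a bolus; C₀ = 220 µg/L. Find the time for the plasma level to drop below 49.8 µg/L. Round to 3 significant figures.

81.7 hours

k = ln 2 / 38.1 = 0.01819 hr⁻¹
C(t) = C₀ e^(−kt)  ⇒  t = ln(C₀/C) / k
t = ln(220/49.8) / 0.01819 = 1.486 / 0.01819 ≈ 81.7 hours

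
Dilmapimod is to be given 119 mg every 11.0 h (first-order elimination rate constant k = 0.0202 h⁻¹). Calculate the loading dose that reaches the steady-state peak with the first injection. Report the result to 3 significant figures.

Accumulation ratio R = 1 / (1 − e^(−kτ)) = 1 / (1 − e^(−0.02020×11.0)) = 1 / (1 − 0.8008) = 5.019
Loading dose = maintenance dose × R = 119 × 5.019 ≈ 597 mg

597 mg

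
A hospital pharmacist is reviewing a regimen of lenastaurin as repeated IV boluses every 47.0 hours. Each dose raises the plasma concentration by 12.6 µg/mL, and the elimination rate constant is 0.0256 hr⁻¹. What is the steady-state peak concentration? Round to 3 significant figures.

Fraction remaining after one interval: e^(−kτ) = e^(−0.02560 × 47.0) = 0.3002
R = 1 / (1 − 0.3002) = 1.429
Css,max = 12.6 × 1.429 ≈ 18.0 µg/mL

18.0 µg/mL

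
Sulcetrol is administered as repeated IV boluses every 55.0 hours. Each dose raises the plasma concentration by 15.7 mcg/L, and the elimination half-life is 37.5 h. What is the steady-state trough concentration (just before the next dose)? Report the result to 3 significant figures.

k = ln 2 / 37.5 = 0.01848 h⁻¹
Fraction remaining after one interval: e^(−kτ) = e^(−0.01848 × 55.0) = 0.3618
R = 1 / (1 − 0.3618) = 1.567
Css,max = 15.7 × 1.567 = 24.60 mcg/L
Css,min = Css,max × e^(−kτ) = 24.60 × 0.3618 ≈ 8.90 mcg/L

8.90 mcg/L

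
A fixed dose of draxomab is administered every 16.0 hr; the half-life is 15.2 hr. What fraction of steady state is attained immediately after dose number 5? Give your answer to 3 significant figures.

k = ln 2 / 15.2 = 0.04560 hr⁻¹
f_n = 1 − e^(−nkτ) = 1 − e^(−5 × 0.04560 × 16.0) = 1 − e^(−3.648) = 1 − 0.02604 ≈ 0.974

0.974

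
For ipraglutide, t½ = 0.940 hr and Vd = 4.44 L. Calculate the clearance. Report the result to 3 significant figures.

3.27 L/hr

k = ln 2 / t½ = ln 2 / 0.940 = 0.7374 hr⁻¹
CL = k · V = 0.7374 × 4.44 ≈ 3.27 L/hr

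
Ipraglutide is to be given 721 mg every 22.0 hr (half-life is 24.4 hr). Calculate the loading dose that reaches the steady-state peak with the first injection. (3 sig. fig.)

k = ln 2 / 24.4 = 0.02841 hr⁻¹
Accumulation ratio R = 1 / (1 − e^(−kτ)) = 1 / (1 − e^(−0.02841×22.0)) = 1 / (1 − 0.5353) = 2.152
Loading dose = maintenance dose × R = 721 × 2.152 ≈ 1550 mg

1550 mg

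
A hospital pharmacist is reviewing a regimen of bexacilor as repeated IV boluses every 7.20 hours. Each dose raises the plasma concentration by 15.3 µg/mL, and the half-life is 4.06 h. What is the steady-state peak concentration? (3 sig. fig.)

k = ln 2 / 4.06 = 0.1707 h⁻¹
Fraction remaining after one interval: e^(−kτ) = e^(−0.1707 × 7.20) = 0.2925
R = 1 / (1 − 0.2925) = 1.413
Css,max = 15.3 × 1.413 ≈ 21.6 µg/mL

21.6 µg/mL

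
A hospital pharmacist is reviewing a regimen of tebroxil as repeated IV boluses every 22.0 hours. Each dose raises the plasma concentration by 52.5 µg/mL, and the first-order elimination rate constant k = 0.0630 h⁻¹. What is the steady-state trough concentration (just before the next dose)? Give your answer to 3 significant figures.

Fraction remaining after one interval: e^(−kτ) = e^(−0.06300 × 22.0) = 0.2501
R = 1 / (1 − 0.2501) = 1.333
Css,max = 52.5 × 1.333 = 70.01 µg/mL
Css,min = Css,max × e^(−kτ) = 70.01 × 0.2501 ≈ 17.5 µg/mL

17.5 µg/mL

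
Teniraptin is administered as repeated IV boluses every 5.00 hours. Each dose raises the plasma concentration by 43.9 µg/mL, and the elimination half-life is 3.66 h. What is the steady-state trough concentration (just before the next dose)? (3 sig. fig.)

k = ln 2 / 3.66 = 0.1894 h⁻¹
Fraction remaining after one interval: e^(−kτ) = e^(−0.1894 × 5.00) = 0.3879
R = 1 / (1 − 0.3879) = 1.634
Css,max = 43.9 × 1.634 = 71.72 µg/mL
Css,min = Css,max × e^(−kτ) = 71.72 × 0.3879 ≈ 27.8 µg/mL

27.8 µg/mL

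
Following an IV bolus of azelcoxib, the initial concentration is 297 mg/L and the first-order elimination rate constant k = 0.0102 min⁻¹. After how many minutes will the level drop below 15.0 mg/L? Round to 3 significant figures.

293 minutes

C(t) = C₀ e^(−kt)  ⇒  t = ln(C₀/C) / k
t = ln(297/15.0) / 0.01020 = 2.986 / 0.01020 ≈ 293 minutes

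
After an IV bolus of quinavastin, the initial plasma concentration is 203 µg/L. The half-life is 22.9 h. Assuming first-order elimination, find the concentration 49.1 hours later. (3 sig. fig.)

45.9 µg/L

k = ln 2 / 22.9 = 0.03027 h⁻¹
49.1 h is 2.144 half-lives, so C = 203 × (1/2)^2.144 = 203 × 0.2262 ≈ 45.9 µg/L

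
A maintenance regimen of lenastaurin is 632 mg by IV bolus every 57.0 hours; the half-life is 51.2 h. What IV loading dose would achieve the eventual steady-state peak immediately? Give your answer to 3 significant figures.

1180 mg

k = ln 2 / 51.2 = 0.01354 h⁻¹
Accumulation ratio R = 1 / (1 − e^(−kτ)) = 1 / (1 − e^(−0.01354×57.0)) = 1 / (1 − 0.4622) = 1.860
Loading dose = maintenance dose × R = 632 × 1.860 ≈ 1180 mg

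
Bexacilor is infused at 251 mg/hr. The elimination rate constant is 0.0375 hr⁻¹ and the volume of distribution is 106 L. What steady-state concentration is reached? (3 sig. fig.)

CL = k · V = 0.0375 × 106 = 3.975 L/hr
Css = rate / CL = 251 / 3.975 ≈ 63.1 mg/L

63.1 mg/L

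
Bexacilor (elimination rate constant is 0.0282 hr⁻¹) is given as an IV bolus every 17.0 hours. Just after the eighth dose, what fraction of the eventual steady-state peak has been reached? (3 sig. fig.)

0.978

f_n = 1 − e^(−nkτ) = 1 − e^(−8 × 0.02820 × 17.0) = 1 − e^(−3.835) = 1 − 0.02160 ≈ 0.978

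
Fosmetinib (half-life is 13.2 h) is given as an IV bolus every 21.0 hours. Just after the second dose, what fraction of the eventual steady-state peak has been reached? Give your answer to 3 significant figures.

0.890

k = ln 2 / 13.2 = 0.05251 h⁻¹
f_n = 1 − e^(−nkτ) = 1 − e^(−2 × 0.05251 × 21.0) = 1 − e^(−2.205) = 1 − 0.1102 ≈ 0.890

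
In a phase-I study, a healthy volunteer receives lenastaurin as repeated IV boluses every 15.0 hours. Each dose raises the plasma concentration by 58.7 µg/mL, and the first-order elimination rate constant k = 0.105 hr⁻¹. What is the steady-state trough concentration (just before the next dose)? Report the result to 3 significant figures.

Fraction remaining after one interval: e^(−kτ) = e^(−0.1050 × 15.0) = 0.2070
R = 1 / (1 − 0.2070) = 1.261
Css,max = 58.7 × 1.261 = 74.02 µg/mL
Css,min = Css,max × e^(−kτ) = 74.02 × 0.2070 ≈ 15.3 µg/mL

15.3 µg/mL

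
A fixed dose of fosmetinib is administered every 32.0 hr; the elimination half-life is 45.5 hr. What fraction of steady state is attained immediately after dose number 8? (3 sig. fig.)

0.980

k = ln 2 / 45.5 = 0.01523 hr⁻¹
f_n = 1 − e^(−nkτ) = 1 − e^(−8 × 0.01523 × 32.0) = 1 − e^(−3.900) = 1 − 0.02024 ≈ 0.980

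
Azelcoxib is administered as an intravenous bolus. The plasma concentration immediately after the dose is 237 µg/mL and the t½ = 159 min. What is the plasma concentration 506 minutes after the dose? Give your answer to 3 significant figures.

26.1 µg/mL

k = ln 2 / 159 = 0.004359 min⁻¹
C(t) = C₀ e^(−kt) = 237 × e^(−0.004359 × 506) = 237 × e^(−2.206) = 237 × 0.1102 ≈ 26.1 µg/mL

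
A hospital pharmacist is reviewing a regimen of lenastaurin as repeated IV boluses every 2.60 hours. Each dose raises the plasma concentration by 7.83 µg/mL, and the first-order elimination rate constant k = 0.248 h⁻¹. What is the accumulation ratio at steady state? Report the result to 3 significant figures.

Fraction remaining after one interval: e^(−kτ) = e^(−0.2480 × 2.60) = 0.5248
R = 1 / (1 − 0.5248) = 1 / 0.4752 ≈ 2.10

2.10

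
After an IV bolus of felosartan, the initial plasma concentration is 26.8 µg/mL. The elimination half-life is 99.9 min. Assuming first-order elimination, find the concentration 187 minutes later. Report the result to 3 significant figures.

k = ln 2 / 99.9 = 0.006938 min⁻¹
187 min is 1.872 half-lives, so C = 26.8 × (1/2)^1.872 = 26.8 × 0.2732 ≈ 7.32 µg/mL

7.32 µg/mL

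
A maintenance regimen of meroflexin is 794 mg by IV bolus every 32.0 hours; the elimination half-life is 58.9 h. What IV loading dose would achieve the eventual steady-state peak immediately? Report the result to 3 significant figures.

k = ln 2 / 58.9 = 0.01177 h⁻¹
Accumulation ratio R = 1 / (1 − e^(−kτ)) = 1 / (1 − e^(−0.01177×32.0)) = 1 / (1 − 0.6862) = 3.187
Loading dose = maintenance dose × R = 794 × 3.187 ≈ 2530 mg

2530 mg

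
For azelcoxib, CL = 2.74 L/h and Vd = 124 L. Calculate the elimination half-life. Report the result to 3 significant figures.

31.4 hours

k = CL / V = 2.74 / 124 = 0.02210 h⁻¹
t½ = ln 2 / k = ln 2 / 0.02210 ≈ 31.4 hours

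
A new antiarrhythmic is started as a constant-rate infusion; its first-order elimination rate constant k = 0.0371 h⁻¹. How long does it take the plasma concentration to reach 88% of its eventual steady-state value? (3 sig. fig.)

f = 1 − e^(−kt)  ⇒  t = −ln(1 − f) / k
t = −ln(1 − 0.88) / 0.03710 = 2.120 / 0.03710 ≈ 57.1 hours

57.1 hours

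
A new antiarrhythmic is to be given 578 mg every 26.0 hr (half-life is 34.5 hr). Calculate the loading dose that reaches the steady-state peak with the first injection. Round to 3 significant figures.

1420 mg

k = ln 2 / 34.5 = 0.02009 hr⁻¹
Accumulation ratio R = 1 / (1 − e^(−kτ)) = 1 / (1 − e^(−0.02009×26.0)) = 1 / (1 − 0.5931) = 2.458
Loading dose = maintenance dose × R = 578 × 2.458 ≈ 1420 mg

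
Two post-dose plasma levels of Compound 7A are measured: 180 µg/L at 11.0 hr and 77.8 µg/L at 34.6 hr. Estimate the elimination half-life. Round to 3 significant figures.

k = ln(C₁/C₂) / (t₂ − t₁) = ln(180/77.8) / (34.6 − 11.0)
  = 0.8388 / 23.60 = 0.03554 hr⁻¹
t½ = ln 2 / k = ln 2 / 0.03554 ≈ 19.5 hours

19.5 hours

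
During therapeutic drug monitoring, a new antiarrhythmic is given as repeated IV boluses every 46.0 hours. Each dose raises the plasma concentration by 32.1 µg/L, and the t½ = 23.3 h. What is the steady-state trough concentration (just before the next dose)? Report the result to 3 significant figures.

11.0 µg/L

k = ln 2 / 23.3 = 0.02975 h⁻¹
Fraction remaining after one interval: e^(−kτ) = e^(−0.02975 × 46.0) = 0.2545
R = 1 / (1 − 0.2545) = 1.341
Css,max = 32.1 × 1.341 = 43.06 µg/L
Css,min = Css,max × e^(−kτ) = 43.06 × 0.2545 ≈ 11.0 µg/L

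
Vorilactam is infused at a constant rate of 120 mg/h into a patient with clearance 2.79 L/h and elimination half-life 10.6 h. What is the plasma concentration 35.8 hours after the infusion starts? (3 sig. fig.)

Css = rate / CL = 120 / 2.79 = 43.01 mg/L
k = ln 2 / 10.6 = 0.06539 h⁻¹
C(t) = Css (1 − e^(−kt)) = 43.01 × (1 − e^(−2.341)) = 43.01 × 0.9038 ≈ 38.9 mg/L

38.9 mg/L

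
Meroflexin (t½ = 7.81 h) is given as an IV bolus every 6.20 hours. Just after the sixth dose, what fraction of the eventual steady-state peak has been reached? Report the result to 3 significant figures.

0.963

k = ln 2 / 7.81 = 0.08875 h⁻¹
f_n = 1 − e^(−nkτ) = 1 − e^(−6 × 0.08875 × 6.20) = 1 − e^(−3.302) = 1 − 0.03683 ≈ 0.963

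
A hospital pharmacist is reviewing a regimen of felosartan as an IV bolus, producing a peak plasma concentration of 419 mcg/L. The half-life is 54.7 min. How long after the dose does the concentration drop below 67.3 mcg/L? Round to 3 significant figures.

k = ln 2 / 54.7 = 0.01267 min⁻¹
C(t) = C₀ e^(−kt)  ⇒  t = ln(C₀/C) / k
t = ln(419/67.3) / 0.01267 = 1.829 / 0.01267 ≈ 144 minutes

144 minutes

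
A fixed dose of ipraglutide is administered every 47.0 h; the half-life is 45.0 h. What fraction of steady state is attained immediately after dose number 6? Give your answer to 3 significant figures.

k = ln 2 / 45.0 = 0.01540 h⁻¹
f_n = 1 − e^(−nkτ) = 1 − e^(−6 × 0.01540 × 47.0) = 1 − e^(−4.344) = 1 − 0.01299 ≈ 0.987

0.987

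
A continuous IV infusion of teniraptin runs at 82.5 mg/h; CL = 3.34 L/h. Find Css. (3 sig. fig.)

Css = infusion rate / CL = 82.5 / 3.34 ≈ 24.7 mg/L

24.7 mg/L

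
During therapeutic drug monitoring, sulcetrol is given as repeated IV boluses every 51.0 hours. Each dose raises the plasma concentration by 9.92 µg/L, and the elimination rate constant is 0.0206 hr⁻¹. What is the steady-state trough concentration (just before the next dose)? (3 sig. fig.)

5.34 µg/L

Fraction remaining after one interval: e^(−kτ) = e^(−0.02060 × 51.0) = 0.3497
R = 1 / (1 − 0.3497) = 1.538
Css,max = 9.92 × 1.538 = 15.26 µg/L
Css,min = Css,max × e^(−kτ) = 15.26 × 0.3497 ≈ 5.34 µg/L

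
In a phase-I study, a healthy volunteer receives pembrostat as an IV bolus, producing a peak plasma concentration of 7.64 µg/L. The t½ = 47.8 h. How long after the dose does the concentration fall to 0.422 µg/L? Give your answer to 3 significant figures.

k = ln 2 / 47.8 = 0.01450 h⁻¹
C(t) = C₀ e^(−kt)  ⇒  t = ln(C₀/C) / k
t = ln(7.64/0.422) / 0.01450 = 2.896 / 0.01450 ≈ 200 hours

200 hours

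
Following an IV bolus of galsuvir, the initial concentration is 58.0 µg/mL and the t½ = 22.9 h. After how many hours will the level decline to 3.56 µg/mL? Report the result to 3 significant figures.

k = ln 2 / 22.9 = 0.03027 h⁻¹
C(t) = C₀ e^(−kt)  ⇒  t = ln(C₀/C) / k
t = ln(58.0/3.56) / 0.03027 = 2.791 / 0.03027 ≈ 92.2 hours

92.2 hours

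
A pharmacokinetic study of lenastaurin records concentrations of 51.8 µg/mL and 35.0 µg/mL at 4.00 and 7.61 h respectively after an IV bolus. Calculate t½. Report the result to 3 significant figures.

6.38 hours

k = ln(C₁/C₂) / (t₂ − t₁) = ln(51.8/35.0) / (7.61 − 4.00)
  = 0.3920 / 3.610 = 0.1086 h⁻¹
t½ = ln 2 / k = ln 2 / 0.1086 ≈ 6.38 hours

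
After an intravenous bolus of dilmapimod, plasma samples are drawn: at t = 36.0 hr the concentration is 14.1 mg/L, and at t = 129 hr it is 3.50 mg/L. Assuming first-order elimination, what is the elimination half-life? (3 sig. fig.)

46.3 hours

k = ln(C₁/C₂) / (t₂ − t₁) = ln(14.1/3.50) / (129 − 36.0)
  = 1.393 / 93.00 = 0.01498 hr⁻¹
t½ = ln 2 / k = ln 2 / 0.01498 ≈ 46.3 hours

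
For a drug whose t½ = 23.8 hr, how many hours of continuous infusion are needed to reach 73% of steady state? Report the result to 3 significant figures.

45.0 hours

k = ln 2 / 23.8 = 0.02912 hr⁻¹
f = 1 − e^(−kt)  ⇒  t = −ln(1 − f) / k
t = −ln(1 − 0.73) / 0.02912 = 1.309 / 0.02912 ≈ 45.0 hours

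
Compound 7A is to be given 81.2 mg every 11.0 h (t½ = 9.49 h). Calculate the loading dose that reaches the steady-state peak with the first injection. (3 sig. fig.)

147 mg

k = ln 2 / 9.49 = 0.07304 h⁻¹
Accumulation ratio R = 1 / (1 − e^(−kτ)) = 1 / (1 − e^(−0.07304×11.0)) = 1 / (1 − 0.4478) = 1.811
Loading dose = maintenance dose × R = 81.2 × 1.811 ≈ 147 mg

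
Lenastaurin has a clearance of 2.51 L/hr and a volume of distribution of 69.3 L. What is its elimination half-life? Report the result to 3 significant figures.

k = CL / V = 2.51 / 69.3 = 0.03622 hr⁻¹
t½ = ln 2 / k = ln 2 / 0.03622 ≈ 19.1 hours

19.1 hours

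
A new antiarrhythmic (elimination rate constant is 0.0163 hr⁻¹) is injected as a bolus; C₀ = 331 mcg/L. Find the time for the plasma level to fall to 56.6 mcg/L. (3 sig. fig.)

108 hours

C(t) = C₀ e^(−kt)  ⇒  t = ln(C₀/C) / k
t = ln(331/56.6) / 0.01630 = 1.766 / 0.01630 ≈ 108 hours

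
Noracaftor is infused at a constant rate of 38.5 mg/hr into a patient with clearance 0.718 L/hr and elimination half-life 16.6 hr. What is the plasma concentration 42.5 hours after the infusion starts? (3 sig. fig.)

Css = rate / CL = 38.5 / 0.718 = 53.62 µg/mL
k = ln 2 / 16.6 = 0.04176 hr⁻¹
C(t) = Css (1 − e^(−kt)) = 53.62 × (1 − e^(−1.775)) = 53.62 × 0.8305 ≈ 44.5 µg/mL

44.5 µg/mL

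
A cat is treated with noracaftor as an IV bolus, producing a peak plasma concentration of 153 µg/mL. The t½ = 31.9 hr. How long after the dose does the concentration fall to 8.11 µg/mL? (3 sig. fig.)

k = ln 2 / 31.9 = 0.02173 hr⁻¹
C(t) = C₀ e^(−kt)  ⇒  t = ln(C₀/C) / k
t = ln(153/8.11) / 0.02173 = 2.937 / 0.02173 ≈ 135 hours

135 hours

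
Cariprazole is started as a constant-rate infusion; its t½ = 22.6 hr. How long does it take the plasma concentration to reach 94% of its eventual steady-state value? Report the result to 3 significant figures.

91.7 hours

k = ln 2 / 22.6 = 0.03067 hr⁻¹
f = 1 − e^(−kt)  ⇒  t = −ln(1 − f) / k
t = −ln(1 − 0.94) / 0.03067 = 2.813 / 0.03067 ≈ 91.7 hours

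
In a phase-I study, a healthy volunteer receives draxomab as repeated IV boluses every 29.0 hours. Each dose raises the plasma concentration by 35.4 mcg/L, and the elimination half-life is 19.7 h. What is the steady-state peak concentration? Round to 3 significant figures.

55.4 mcg/L

k = ln 2 / 19.7 = 0.03519 h⁻¹
Fraction remaining after one interval: e^(−kτ) = e^(−0.03519 × 29.0) = 0.3605
R = 1 / (1 − 0.3605) = 1.564
Css,max = 35.4 × 1.564 ≈ 55.4 mcg/L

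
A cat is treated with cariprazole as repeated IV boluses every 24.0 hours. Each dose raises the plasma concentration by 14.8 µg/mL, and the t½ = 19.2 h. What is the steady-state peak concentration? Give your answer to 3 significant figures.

k = ln 2 / 19.2 = 0.03610 h⁻¹
Fraction remaining after one interval: e^(−kτ) = e^(−0.03610 × 24.0) = 0.4204
R = 1 / (1 − 0.4204) = 1.725
Css,max = 14.8 × 1.725 ≈ 25.5 µg/mL

25.5 µg/mL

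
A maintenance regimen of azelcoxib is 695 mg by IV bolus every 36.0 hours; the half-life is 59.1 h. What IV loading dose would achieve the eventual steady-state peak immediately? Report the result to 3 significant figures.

k = ln 2 / 59.1 = 0.01173 h⁻¹
Accumulation ratio R = 1 / (1 − e^(−kτ)) = 1 / (1 − e^(−0.01173×36.0)) = 1 / (1 − 0.6556) = 2.904
Loading dose = maintenance dose × R = 695 × 2.904 ≈ 2020 mg

2020 mg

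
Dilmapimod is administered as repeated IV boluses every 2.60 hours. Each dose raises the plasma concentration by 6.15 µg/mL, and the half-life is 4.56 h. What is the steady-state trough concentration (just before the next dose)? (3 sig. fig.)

k = ln 2 / 4.56 = 0.1520 h⁻¹
Fraction remaining after one interval: e^(−kτ) = e^(−0.1520 × 2.60) = 0.6735
R = 1 / (1 − 0.6735) = 3.063
Css,max = 6.15 × 3.063 = 18.84 µg/mL
Css,min = Css,max × e^(−kτ) = 18.84 × 0.6735 ≈ 12.7 µg/mL

12.7 µg/mL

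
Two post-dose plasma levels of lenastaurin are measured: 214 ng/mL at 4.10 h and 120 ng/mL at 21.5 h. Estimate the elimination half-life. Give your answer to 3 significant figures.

20.8 hours

k = ln(C₁/C₂) / (t₂ − t₁) = ln(214/120) / (21.5 − 4.10)
  = 0.5785 / 17.40 = 0.03325 h⁻¹
t½ = ln 2 / k = ln 2 / 0.03325 ≈ 20.8 hours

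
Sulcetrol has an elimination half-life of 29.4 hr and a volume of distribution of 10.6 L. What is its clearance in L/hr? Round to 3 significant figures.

0.250 L/hr

k = ln 2 / t½ = ln 2 / 29.4 = 0.02358 hr⁻¹
CL = k · V = 0.02358 × 10.6 ≈ 0.250 L/hr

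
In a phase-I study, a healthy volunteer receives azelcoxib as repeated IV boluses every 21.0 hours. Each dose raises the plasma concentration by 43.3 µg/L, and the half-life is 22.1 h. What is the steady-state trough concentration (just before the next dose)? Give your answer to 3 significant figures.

46.5 µg/L

k = ln 2 / 22.1 = 0.03136 h⁻¹
Fraction remaining after one interval: e^(−kτ) = e^(−0.03136 × 21.0) = 0.5176
R = 1 / (1 − 0.5176) = 2.073
Css,max = 43.3 × 2.073 = 89.75 µg/L
Css,min = Css,max × e^(−kτ) = 89.75 × 0.5176 ≈ 46.5 µg/L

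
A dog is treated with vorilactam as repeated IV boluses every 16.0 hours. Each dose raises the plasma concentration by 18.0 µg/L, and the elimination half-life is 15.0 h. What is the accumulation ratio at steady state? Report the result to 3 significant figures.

k = ln 2 / 15.0 = 0.04621 h⁻¹
Fraction remaining after one interval: e^(−kτ) = e^(−0.04621 × 16.0) = 0.4774
R = 1 / (1 − 0.4774) = 1 / 0.5226 ≈ 1.91

1.91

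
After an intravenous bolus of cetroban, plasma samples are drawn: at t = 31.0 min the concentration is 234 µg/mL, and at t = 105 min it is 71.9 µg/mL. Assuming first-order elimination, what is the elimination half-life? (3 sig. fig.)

k = ln(C₁/C₂) / (t₂ − t₁) = ln(234/71.9) / (105 − 31.0)
  = 1.180 / 74.00 = 0.01595 min⁻¹
t½ = ln 2 / k = ln 2 / 0.01595 ≈ 43.5 minutes

43.5 minutes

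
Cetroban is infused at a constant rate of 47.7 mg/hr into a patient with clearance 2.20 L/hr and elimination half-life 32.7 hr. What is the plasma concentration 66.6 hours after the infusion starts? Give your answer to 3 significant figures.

Css = rate / CL = 47.7 / 2.20 = 21.68 µg/mL
k = ln 2 / 32.7 = 0.02120 hr⁻¹
C(t) = Css (1 − e^(−kt)) = 21.68 × (1 − e^(−1.412)) = 21.68 × 0.7563 ≈ 16.4 µg/mL

16.4 µg/mL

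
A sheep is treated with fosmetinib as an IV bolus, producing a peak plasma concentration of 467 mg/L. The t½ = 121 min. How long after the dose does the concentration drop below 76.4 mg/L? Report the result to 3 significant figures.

k = ln 2 / 121 = 0.005728 min⁻¹
C(t) = C₀ e^(−kt)  ⇒  t = ln(C₀/C) / k
t = ln(467/76.4) / 0.005728 = 1.810 / 0.005728 ≈ 316 minutes

316 minutes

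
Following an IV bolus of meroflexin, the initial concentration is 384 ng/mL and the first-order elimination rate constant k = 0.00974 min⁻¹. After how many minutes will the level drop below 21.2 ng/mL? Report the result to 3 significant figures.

C(t) = C₀ e^(−kt)  ⇒  t = ln(C₀/C) / k
t = ln(384/21.2) / 0.009740 = 2.897 / 0.009740 ≈ 297 minutes

297 minutes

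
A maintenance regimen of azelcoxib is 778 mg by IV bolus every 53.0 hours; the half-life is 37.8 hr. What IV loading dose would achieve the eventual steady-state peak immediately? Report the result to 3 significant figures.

1250 mg

k = ln 2 / 37.8 = 0.01834 hr⁻¹
Accumulation ratio R = 1 / (1 − e^(−kτ)) = 1 / (1 − e^(−0.01834×53.0)) = 1 / (1 − 0.3784) = 1.609
Loading dose = maintenance dose × R = 778 × 1.609 ≈ 1250 mg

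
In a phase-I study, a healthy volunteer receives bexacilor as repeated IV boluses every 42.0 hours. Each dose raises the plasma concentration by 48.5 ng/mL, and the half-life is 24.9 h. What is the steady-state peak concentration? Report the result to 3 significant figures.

k = ln 2 / 24.9 = 0.02784 h⁻¹
Fraction remaining after one interval: e^(−kτ) = e^(−0.02784 × 42.0) = 0.3106
R = 1 / (1 − 0.3106) = 1.451
Css,max = 48.5 × 1.451 ≈ 70.4 ng/mL

70.4 ng/mL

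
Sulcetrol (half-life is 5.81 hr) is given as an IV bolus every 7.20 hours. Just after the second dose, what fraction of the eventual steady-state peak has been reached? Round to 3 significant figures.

k = ln 2 / 5.81 = 0.1193 hr⁻¹
f_n = 1 − e^(−nkτ) = 1 − e^(−2 × 0.1193 × 7.20) = 1 − e^(−1.718) = 1 − 0.1794 ≈ 0.821

0.821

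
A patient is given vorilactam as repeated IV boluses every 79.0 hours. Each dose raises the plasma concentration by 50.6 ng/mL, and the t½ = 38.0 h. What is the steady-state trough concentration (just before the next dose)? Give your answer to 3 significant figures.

15.7 ng/mL

k = ln 2 / 38.0 = 0.01824 h⁻¹
Fraction remaining after one interval: e^(−kτ) = e^(−0.01824 × 79.0) = 0.2367
R = 1 / (1 − 0.2367) = 1.310
Css,max = 50.6 × 1.310 = 66.29 ng/mL
Css,min = Css,max × e^(−kτ) = 66.29 × 0.2367 ≈ 15.7 ng/mL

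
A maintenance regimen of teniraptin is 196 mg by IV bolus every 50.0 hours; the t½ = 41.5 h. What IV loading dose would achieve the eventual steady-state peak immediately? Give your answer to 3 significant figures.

346 mg

k = ln 2 / 41.5 = 0.01670 h⁻¹
Accumulation ratio R = 1 / (1 − e^(−kτ)) = 1 / (1 − e^(−0.01670×50.0)) = 1 / (1 − 0.4338) = 1.766
Loading dose = maintenance dose × R = 196 × 1.766 ≈ 346 mg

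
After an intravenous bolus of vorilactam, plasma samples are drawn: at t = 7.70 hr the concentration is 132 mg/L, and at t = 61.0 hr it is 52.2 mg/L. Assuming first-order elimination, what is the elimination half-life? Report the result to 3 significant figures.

k = ln(C₁/C₂) / (t₂ − t₁) = ln(132/52.2) / (61.0 − 7.70)
  = 0.9277 / 53.30 = 0.01741 hr⁻¹
t½ = ln 2 / k = ln 2 / 0.01741 ≈ 39.8 hours

39.8 hours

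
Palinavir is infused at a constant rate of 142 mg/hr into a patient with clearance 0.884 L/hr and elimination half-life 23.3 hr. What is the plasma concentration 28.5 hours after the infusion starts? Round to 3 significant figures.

91.8 mg/L

Css = rate / CL = 142 / 0.884 = 160.6 mg/L
k = ln 2 / 23.3 = 0.02975 hr⁻¹
C(t) = Css (1 − e^(−kt)) = 160.6 × (1 − e^(−0.8478)) = 160.6 × 0.5717 ≈ 91.8 mg/L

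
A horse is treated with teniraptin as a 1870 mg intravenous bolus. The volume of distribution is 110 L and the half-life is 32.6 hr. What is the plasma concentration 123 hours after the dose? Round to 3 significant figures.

C₀ = dose / V = 1870 / 110 = 17.00 mg/L
k = ln 2 / 32.6 = 0.02126 hr⁻¹
C(t) = C₀ e^(−kt) = 17.00 × e^(−0.02126 × 123) = 17.00 × e^(−2.615) = 17.00 × 0.07315 ≈ 1.24 mg/L

1.24 mg/L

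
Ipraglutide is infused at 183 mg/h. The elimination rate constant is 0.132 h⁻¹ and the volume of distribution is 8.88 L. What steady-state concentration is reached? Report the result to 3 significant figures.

156 µg/mL

CL = k · V = 0.132 × 8.88 = 1.172 L/h
Css = rate / CL = 183 / 1.172 ≈ 156 µg/mL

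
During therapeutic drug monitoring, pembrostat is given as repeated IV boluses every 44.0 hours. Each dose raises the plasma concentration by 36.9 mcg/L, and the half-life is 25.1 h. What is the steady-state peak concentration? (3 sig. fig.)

k = ln 2 / 25.1 = 0.02762 h⁻¹
Fraction remaining after one interval: e^(−kτ) = e^(−0.02762 × 44.0) = 0.2967
R = 1 / (1 − 0.2967) = 1.422
Css,max = 36.9 × 1.422 ≈ 52.5 mcg/L

52.5 mcg/L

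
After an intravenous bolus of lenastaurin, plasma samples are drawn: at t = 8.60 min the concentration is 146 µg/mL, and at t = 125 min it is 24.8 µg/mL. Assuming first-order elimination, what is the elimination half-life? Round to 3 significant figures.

45.5 minutes

k = ln(C₁/C₂) / (t₂ − t₁) = ln(146/24.8) / (125 − 8.60)
  = 1.773 / 116.4 = 0.01523 min⁻¹
t½ = ln 2 / k = ln 2 / 0.01523 ≈ 45.5 minutes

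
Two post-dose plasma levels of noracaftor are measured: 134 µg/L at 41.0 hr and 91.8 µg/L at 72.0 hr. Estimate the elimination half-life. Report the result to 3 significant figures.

56.8 hours

k = ln(C₁/C₂) / (t₂ − t₁) = ln(134/91.8) / (72.0 − 41.0)
  = 0.3782 / 31.00 = 0.01220 hr⁻¹
t½ = ln 2 / k = ln 2 / 0.01220 ≈ 56.8 hours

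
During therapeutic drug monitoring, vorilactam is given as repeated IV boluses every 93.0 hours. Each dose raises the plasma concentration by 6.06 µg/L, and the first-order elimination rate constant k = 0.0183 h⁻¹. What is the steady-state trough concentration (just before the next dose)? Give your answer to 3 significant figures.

1.35 µg/L

Fraction remaining after one interval: e^(−kτ) = e^(−0.01830 × 93.0) = 0.1823
R = 1 / (1 − 0.1823) = 1.223
Css,max = 6.06 × 1.223 = 7.411 µg/L
Css,min = Css,max × e^(−kτ) = 7.411 × 0.1823 ≈ 1.35 µg/L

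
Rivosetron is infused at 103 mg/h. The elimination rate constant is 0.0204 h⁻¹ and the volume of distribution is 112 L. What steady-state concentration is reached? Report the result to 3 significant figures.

45.1 mg/L

CL = k · V = 0.0204 × 112 = 2.285 L/h
Css = rate / CL = 103 / 2.285 ≈ 45.1 mg/L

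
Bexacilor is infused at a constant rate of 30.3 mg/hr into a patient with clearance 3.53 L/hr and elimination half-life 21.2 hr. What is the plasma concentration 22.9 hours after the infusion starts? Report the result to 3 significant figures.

Css = rate / CL = 30.3 / 3.53 = 8.584 µg/mL
k = ln 2 / 21.2 = 0.03270 hr⁻¹
C(t) = Css (1 − e^(−kt)) = 8.584 × (1 − e^(−0.7487)) = 8.584 × 0.5270 ≈ 4.52 µg/mL

4.52 µg/mL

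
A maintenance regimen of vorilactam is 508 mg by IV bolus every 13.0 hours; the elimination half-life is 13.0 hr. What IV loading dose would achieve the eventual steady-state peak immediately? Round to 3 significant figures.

k = ln 2 / 13.0 = 0.05332 hr⁻¹
Accumulation ratio R = 1 / (1 − e^(−kτ)) = 1 / (1 − e^(−0.05332×13.0)) = 1 / (1 − 0.5000) = 2.000
Loading dose = maintenance dose × R = 508 × 2.000 ≈ 1020 mg

1020 mg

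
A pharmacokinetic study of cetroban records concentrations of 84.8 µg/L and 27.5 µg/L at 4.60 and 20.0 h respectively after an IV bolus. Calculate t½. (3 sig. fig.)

9.48 hours

k = ln(C₁/C₂) / (t₂ − t₁) = ln(84.8/27.5) / (20.0 − 4.60)
  = 1.126 / 15.40 = 0.07312 h⁻¹
t½ = ln 2 / k = ln 2 / 0.07312 ≈ 9.48 hours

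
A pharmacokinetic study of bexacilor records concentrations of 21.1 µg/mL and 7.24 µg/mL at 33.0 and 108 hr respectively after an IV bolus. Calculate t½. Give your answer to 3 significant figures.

48.6 hours

k = ln(C₁/C₂) / (t₂ − t₁) = ln(21.1/7.24) / (108 − 33.0)
  = 1.070 / 75.00 = 0.01426 hr⁻¹
t½ = ln 2 / k = ln 2 / 0.01426 ≈ 48.6 hours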